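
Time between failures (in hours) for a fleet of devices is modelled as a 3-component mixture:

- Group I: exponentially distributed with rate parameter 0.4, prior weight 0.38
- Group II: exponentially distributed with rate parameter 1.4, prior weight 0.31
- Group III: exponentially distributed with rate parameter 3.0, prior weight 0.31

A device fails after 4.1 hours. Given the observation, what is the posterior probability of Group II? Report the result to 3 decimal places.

Posterior ∝ prior × likelihood, so P(k | x) ∝ P(Z=k) f_k(x); normalise over all components.
Evaluate each component's likelihood at the observed value:
  f_I = 0.4·e^(−0.4·4.1) = 0.4·e^(−1.6400) = 0.077592
  f_II = 1.4·e^(−1.4·4.1) = 1.4·e^(−5.7400) = 0.00450068
  f_III = 3.0·e^(−3.0·4.1) = 3.0·e^(−12.3000) = 1.36552e-05
Unnormalised posteriors:
  P(Z=I)·f_I = 0.38 × 0.077592 = 0.029485
  P(Z=II)·f_II = 0.31 × 0.00450068 = 0.00139521
  P(Z=III)·f_III = 0.31 × 1.36552e-05 = 4.23312e-06
Denominator: 0.029485 + 0.00139521 + 4.23312e-06 = 0.0308844
P(Group II | the observation) ≈ 0.045

0.045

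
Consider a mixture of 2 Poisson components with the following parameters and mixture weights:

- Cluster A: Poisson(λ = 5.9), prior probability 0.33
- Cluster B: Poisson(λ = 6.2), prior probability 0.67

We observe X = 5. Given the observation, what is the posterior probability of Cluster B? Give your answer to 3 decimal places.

Apply Bayes' rule: the posterior for each component is proportional to its prior times its likelihood at x.
Evaluate each component's likelihood at the observed value:
  p_A = e^(−5.9)·5.9^5/5! = 0.163208
  p_B = e^(−6.2)·6.2^5/5! = 0.154936
Multiply by the mixture weights:
  π_A·p_A = 0.33 × 0.163208 = 0.0538586
  π_B·p_B = 0.67 × 0.154936 = 0.103807
Marginal: 0.0538586 + 0.103807 = 0.157666
P(Cluster B | x) ≈ 0.658

0.658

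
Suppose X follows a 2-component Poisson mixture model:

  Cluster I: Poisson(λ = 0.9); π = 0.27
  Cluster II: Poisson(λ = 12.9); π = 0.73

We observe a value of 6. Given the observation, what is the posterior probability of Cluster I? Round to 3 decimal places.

0.007

The responsibility of component k is π_k f_k(x) divided by Σ_j π_j f_j(x).
Evaluate each component's likelihood at the observed value:
  L_I = e^(−0.9)·0.9^6/6! = 0.000300094
  L_II = e^(−12.9)·12.9^6/6! = 0.0159885
Unnormalised posteriors:
  π_I·L_I = 0.27 × 0.000300094 = 8.10254e-05
  π_II·L_II = 0.73 × 0.0159885 = 0.0116716
Sum: 8.10254e-05 + 0.0116716 = 0.0117526
So the posterior for Cluster I is 8.10254e-05 / 0.0117526 ≈ 0.007.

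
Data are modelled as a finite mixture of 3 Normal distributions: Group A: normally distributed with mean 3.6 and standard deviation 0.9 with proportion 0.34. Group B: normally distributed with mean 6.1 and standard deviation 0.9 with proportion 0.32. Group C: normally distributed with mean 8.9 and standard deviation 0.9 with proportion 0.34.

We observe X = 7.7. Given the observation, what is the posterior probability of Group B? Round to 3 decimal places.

0.320

P(component k | x) = π_k·f_k(x) / marginal(x), where marginal(x) = Σ_j π_j·f_j(x).
Normal densities:
  p_A = (1/(0.9·√(2π)))·exp(−(7.7−3.6)²/(2·0.9²)) = 0.443269·exp(-10.37654) = 1.38099e-05
  p_B = (1/(0.9·√(2π)))·exp(−(7.7−6.1)²/(2·0.9²)) = 0.443269·exp(-1.58025) = 0.0912799
  p_C = (1/(0.9·√(2π)))·exp(−(7.7−8.9)²/(2·0.9²)) = 0.443269·exp(-0.88889) = 0.182233
Multiply by the mixture weights:
  π_A·p_A = 0.34 × 1.38099e-05 = 4.69538e-06
  π_B·p_B = 0.32 × 0.0912799 = 0.0292096
  π_C·p_C = 0.34 × 0.182233 = 0.0619594
Sum: 4.69538e-06 + 0.0292096 + 0.0619594 = 0.0911736
So the posterior for Group B is 0.0292096 / 0.0911736 ≈ 0.320.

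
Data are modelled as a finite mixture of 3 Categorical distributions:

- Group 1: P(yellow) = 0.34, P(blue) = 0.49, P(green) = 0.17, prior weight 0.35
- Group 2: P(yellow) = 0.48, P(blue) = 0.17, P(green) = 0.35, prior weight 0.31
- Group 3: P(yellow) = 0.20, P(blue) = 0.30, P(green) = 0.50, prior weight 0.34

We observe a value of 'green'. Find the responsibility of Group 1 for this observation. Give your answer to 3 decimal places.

0.176

The responsibility of component k is P(Z=k) f_k(x) divided by Σ_j P(Z=j) f_j(x).
Categorical probabilities:
  p_1 = P(green | comp) = 0.17
  p_2 = P(green | comp) = 0.35
  p_3 = P(green | comp) = 0.50
Unnormalised posteriors:
  P(Z=1)·p_1 = 0.35 × 0.17 = 0.0595
  P(Z=2)·p_2 = 0.31 × 0.35 = 0.1085
  P(Z=3)·p_3 = 0.34 × 0.5 = 0.17
Normaliser: 0.0595 + 0.1085 + 0.17 = 0.338
P(Group 1 | the observation) ≈ 0.176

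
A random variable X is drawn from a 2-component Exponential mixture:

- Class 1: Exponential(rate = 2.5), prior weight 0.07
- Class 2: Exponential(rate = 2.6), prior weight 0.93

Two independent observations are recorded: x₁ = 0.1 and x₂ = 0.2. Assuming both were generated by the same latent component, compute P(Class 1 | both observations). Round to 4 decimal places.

0.0669

The responsibility of component k is P(Z=k) f_k(x) divided by Σ_j P(Z=j) f_j(x).
Since both observations come from the same component, the likelihood for component k is f_k(x₁)·f_k(x₂).
  L_1 = [2.5·e^(−2.5·0.1) = 2.5·e^(−0.2500) = 1.947] × [1.51633] = 2.95229
  L_2 = [2.6·e^(−2.6·0.1) = 2.6·e^(−0.2600) = 2.00473] × [1.54575] = 3.09882
Weight by the priors:
  P(Z=1)·L_1 = 0.07 × 2.95229 = 0.20666
  P(Z=2)·L_2 = 0.93 × 3.09882 = 2.88191
Marginal: 0.20666 + 2.88191 = 3.08857
So the posterior for Class 1 is 0.20666 / 3.08857 ≈ 0.0669.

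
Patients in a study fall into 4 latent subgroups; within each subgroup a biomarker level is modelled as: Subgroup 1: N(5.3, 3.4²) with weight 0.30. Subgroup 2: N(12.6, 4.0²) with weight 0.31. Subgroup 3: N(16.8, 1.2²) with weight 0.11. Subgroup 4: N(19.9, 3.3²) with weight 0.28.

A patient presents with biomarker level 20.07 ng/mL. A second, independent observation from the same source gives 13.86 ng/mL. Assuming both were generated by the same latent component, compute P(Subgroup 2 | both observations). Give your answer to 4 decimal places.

0.3967

P(component k | x) = w_k·f_k(x) / marginal(x), where marginal(x) = Σ_j w_j·f_j(x).
Since both observations come from the same component, the likelihood for component k is f_k(x₁)·f_k(x₂).
  f_1 = [(1/(3.4·√(2π)))·exp(−(20.07−5.3)²/(2·3.4²)) = 0.117336·exp(-9.43568) = 9.36629e-06] × [0.00493212] = 4.61956e-08
  f_2 = [(1/(4.0·√(2π)))·exp(−(20.07−12.6)²/(2·4.0²)) = 0.099736·exp(-1.74378) = 0.0174396] × [0.0949082] = 0.00165516
  f_3 = [(1/(1.2·√(2π)))·exp(−(20.07−16.8)²/(2·1.2²)) = 0.332452·exp(-3.71281) = 0.00811474] × [0.0165311] = 0.000134146
  f_4 = [(1/(3.3·√(2π)))·exp(−(20.07−19.9)²/(2·3.3²)) = 0.120892·exp(-0.00133) = 0.120731] × [0.0226439] = 0.00273383
Multiply by the mixture weights:
  w_1·f_1 = 0.30 × 4.61956e-08 = 1.38587e-08
  w_2·f_2 = 0.31 × 0.00165516 = 0.0005131
  w_3·f_3 = 0.11 × 0.000134146 = 1.4756e-05
  w_4·f_4 = 0.28 × 0.00273383 = 0.000765471
Evidence: 1.38587e-08 + 0.0005131 + 1.4756e-05 + 0.000765471 = 0.00129334
Responsibility of Subgroup 2: 0.0005131 / 0.00129334 ≈ 0.3967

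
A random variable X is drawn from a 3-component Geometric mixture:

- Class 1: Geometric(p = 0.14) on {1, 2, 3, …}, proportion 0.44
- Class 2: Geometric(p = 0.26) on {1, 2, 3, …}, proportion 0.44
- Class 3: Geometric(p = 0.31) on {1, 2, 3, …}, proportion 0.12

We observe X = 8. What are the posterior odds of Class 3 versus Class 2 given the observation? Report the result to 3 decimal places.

0.199

Only the two components matter; the odds are (π_i f_i(x)) / (π_j f_j(x)).
Geometric probabilities:
  f_1 = 0.0487099
  f_2 = 0.0315933
  f_3 = 0.0230837
0.00277004 / 0.0139011 ≈ 0.199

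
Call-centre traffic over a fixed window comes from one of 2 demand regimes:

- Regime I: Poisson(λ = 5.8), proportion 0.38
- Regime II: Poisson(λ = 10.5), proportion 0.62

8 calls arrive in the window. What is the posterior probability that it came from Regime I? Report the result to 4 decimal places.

The responsibility of component k is P(Z=k) f_k(x) divided by Σ_j P(Z=j) f_j(x).
Evaluate each component's likelihood at the observed value:
  L_I = 0.0961602
  L_II = 0.100902
Unnormalised posteriors:
  P(Z=I)·L_I = 0.38 × 0.0961602 = 0.0365409
  P(Z=II)·L_II = 0.62 × 0.100902 = 0.0625595
Denominator: 0.0365409 + 0.0625595 = 0.0991004
So the posterior for Regime I is 0.0365409 / 0.0991004 ≈ 0.3687.

0.3687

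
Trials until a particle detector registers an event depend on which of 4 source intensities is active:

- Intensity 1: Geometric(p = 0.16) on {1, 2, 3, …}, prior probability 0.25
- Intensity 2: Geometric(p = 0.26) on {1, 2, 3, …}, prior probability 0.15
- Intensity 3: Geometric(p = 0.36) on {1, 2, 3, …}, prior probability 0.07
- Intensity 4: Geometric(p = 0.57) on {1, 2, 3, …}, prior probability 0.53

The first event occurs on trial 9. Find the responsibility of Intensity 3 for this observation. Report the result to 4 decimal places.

0.0490

The responsibility of component k is π_k f_k(x) divided by Σ_j π_j f_j(x).
Evaluate each component's likelihood at the observed value:
  p_1 = 0.0396601
  p_2 = 0.0233791
  p_3 = 0.0101331
  p_4 = 0.000666227
Weight by the priors:
  π_1·p_1 = 0.25 × 0.0396601 = 0.00991504
  π_2·p_2 = 0.15 × 0.0233791 = 0.00350686
  π_3·p_3 = 0.07 × 0.0101331 = 0.000709317
  π_4·p_4 = 0.53 × 0.000666227 = 0.000353101
Denominator: 0.00991504 + 0.00350686 + 0.000709317 + 0.000353101 = 0.0144843
So the posterior for Intensity 3 is 0.000709317 / 0.0144843 ≈ 0.0490.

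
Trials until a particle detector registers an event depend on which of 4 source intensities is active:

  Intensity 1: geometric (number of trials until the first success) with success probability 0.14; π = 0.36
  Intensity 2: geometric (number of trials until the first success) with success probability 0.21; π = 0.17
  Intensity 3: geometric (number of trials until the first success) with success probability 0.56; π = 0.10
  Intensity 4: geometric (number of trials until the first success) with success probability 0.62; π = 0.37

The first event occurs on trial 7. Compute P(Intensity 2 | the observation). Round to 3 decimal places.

0.288

Posterior ∝ prior × likelihood, so P(k | x) ∝ P(Z=k) f_k(x); normalise over all components.
Geometric probabilities:
  p_1 = 0.14·(1−0.14)^6 = 0.14·0.404567 = 0.0566394
  p_2 = 0.21·(1−0.21)^6 = 0.21·0.243087 = 0.0510484
  p_3 = 0.56·(1−0.56)^6 = 0.56·0.00725631 = 0.00406354
  p_4 = 0.62·(1−0.62)^6 = 0.62·0.00301094 = 0.00186678
Prior × likelihood for each component:
  P(Z=1)·p_1 = 0.36 × 0.0566394 = 0.0203902
  P(Z=2)·p_2 = 0.17 × 0.0510484 = 0.00867822
  P(Z=3)·p_3 = 0.10 × 0.00406354 = 0.000406354
  P(Z=4)·p_4 = 0.37 × 0.00186678 = 0.000690709
Sum: 0.0203902 + 0.00867822 + 0.000406354 + 0.000690709 = 0.0301655
P(Intensity 2 | 7) ≈ 0.288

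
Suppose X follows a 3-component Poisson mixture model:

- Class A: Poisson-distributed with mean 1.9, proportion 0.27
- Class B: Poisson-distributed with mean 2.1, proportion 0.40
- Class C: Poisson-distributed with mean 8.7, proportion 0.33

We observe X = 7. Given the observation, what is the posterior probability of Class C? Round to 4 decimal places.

Apply Bayes' rule: the posterior for each component is proportional to its prior times its likelihood at x.
Poisson probabilities:
  f_A = e^(−1.9)·1.9^7/7! = 0.00265268
  f_B = e^(−2.1)·2.1^7/7! = 0.00437609
  f_C = e^(−8.7)·8.7^7/7! = 0.124693
Multiply by the mixture weights:
  w_A·f_A = 0.27 × 0.00265268 = 0.000716224
  w_B·f_B = 0.40 × 0.00437609 = 0.00175044
  w_C·f_C = 0.33 × 0.124693 = 0.0411487
Normaliser: 0.000716224 + 0.00175044 + 0.0411487 = 0.0436154
P(Class C | x) ≈ 0.9434

0.9434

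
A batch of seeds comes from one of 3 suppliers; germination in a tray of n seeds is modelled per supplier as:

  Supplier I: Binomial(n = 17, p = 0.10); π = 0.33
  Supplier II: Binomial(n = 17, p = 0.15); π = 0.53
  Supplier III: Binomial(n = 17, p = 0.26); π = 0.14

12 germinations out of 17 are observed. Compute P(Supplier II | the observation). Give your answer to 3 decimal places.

0.010

Apply Bayes' rule: the posterior for each component is proportional to its prior times its likelihood at x.
Binomial probabilities:
  f_I = 3.65395e-09
  f_II = 3.56238e-07
  f_III = 0.000131036
Weight by the priors:
  w_I·f_I = 0.33 × 3.65395e-09 = 1.2058e-09
  w_II·f_II = 0.53 × 3.56238e-07 = 1.88806e-07
  w_III·f_III = 0.14 × 0.000131036 = 1.8345e-05
Sum: 1.2058e-09 + 1.88806e-07 + 1.8345e-05 = 1.8535e-05
P(Supplier II | 12 germinations out of 17) ≈ 0.010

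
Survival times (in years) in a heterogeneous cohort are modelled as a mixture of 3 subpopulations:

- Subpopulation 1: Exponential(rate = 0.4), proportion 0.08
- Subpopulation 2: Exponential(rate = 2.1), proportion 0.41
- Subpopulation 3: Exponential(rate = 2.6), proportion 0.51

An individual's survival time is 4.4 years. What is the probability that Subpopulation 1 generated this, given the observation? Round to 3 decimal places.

0.983

Posterior ∝ prior × likelihood, so P(k | x) ∝ π_k f_k(x); normalise over all components.
Evaluate each component's likelihood at the observed value:
  f_1 = 0.4·e^(−0.4·4.4) = 0.4·e^(−1.7600) = 0.0688179
  f_2 = 2.1·e^(−2.1·4.4) = 2.1·e^(−9.2400) = 0.000203863
  f_3 = 2.6·e^(−2.6·4.4) = 2.6·e^(−11.4400) = 2.79669e-05
Prior × likelihood for each component:
  π_1·f_1 = 0.08 × 0.0688179 = 0.00550544
  π_2·f_2 = 0.41 × 0.000203863 = 8.35838e-05
  π_3·f_3 = 0.51 × 2.79669e-05 = 1.42631e-05
Evidence: 0.00550544 + 8.35838e-05 + 1.42631e-05 = 0.00560328
Responsibility of Subpopulation 1: 0.00550544 / 0.00560328 ≈ 0.983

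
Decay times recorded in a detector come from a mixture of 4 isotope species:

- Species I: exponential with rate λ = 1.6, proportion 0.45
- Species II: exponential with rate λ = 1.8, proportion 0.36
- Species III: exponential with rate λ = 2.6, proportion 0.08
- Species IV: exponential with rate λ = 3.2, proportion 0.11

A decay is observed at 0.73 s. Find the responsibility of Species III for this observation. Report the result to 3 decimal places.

Posterior ∝ prior × likelihood, so P(k | x) ∝ π_k f_k(x); normalise over all components.
Component likelihoods at x = 0.73 s:
  L_I = 1.6·e^(−1.6·0.73) = 1.6·e^(−1.1680) = 0.497581
  L_II = 1.8·e^(−1.8·0.73) = 1.8·e^(−1.3140) = 0.483737
  L_III = 2.6·e^(−2.6·0.73) = 2.6·e^(−1.8980) = 0.389657
  L_IV = 3.2·e^(−3.2·0.73) = 3.2·e^(−2.3360) = 0.309484
Weight by the priors:
  π_I·L_I = 0.45 × 0.497581 = 0.223912
  π_II·L_II = 0.36 × 0.483737 = 0.174145
  π_III·L_III = 0.08 × 0.389657 = 0.0311726
  π_IV·L_IV = 0.11 × 0.309484 = 0.0340432
Marginal: 0.223912 + 0.174145 + 0.0311726 + 0.0340432 = 0.463273
P(Species III | data) = 0.0311726 / 0.463273 ≈ 0.067

0.067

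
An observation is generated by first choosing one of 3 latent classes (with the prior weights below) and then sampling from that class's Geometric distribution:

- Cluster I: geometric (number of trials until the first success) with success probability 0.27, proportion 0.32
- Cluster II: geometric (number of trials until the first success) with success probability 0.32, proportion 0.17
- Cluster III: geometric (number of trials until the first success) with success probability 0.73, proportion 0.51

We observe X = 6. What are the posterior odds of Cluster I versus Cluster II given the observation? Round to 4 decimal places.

Posterior odds = (π_i f_i(x)) / (π_j f_j(x)); the normalising sum cancels.
Evaluate each component's likelihood at the observed value:
  f_I = 0.27·(1−0.27)^5 = 0.27·0.207307 = 0.0559729
  f_II = 0.32·(1−0.32)^5 = 0.32·0.145393 = 0.0465259
  f_III = 0.73·(1−0.73)^5 = 0.73·0.00143489 = 0.00104747
Posterior odds = (π_I·f_I) / (π_II·f_II) = (0.32·0.0559729) / (0.17·0.0465259) = 0.0179113 / 0.0079094 ≈ 2.2646

2.2646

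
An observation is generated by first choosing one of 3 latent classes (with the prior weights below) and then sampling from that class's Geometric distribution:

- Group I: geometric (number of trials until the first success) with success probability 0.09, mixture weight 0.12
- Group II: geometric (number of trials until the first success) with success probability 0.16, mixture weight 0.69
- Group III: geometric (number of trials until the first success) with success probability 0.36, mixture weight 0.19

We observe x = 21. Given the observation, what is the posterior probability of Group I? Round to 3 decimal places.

0.326

Apply Bayes' rule: the posterior for each component is proportional to its prior times its likelihood at x.
Geometric probabilities:
  f_I = 0.013648
  f_II = 0.00489447
  f_III = 4.78522e-05
Multiply by the mixture weights:
  π_I·f_I = 0.12 × 0.013648 = 0.00163777
  π_II·f_II = 0.69 × 0.00489447 = 0.00337718
  π_III·f_III = 0.19 × 4.78522e-05 = 9.09192e-06
Normaliser: 0.00163777 + 0.00337718 + 9.09192e-06 = 0.00502404
P(Group I | data) = 0.00163777 / 0.00502404 ≈ 0.326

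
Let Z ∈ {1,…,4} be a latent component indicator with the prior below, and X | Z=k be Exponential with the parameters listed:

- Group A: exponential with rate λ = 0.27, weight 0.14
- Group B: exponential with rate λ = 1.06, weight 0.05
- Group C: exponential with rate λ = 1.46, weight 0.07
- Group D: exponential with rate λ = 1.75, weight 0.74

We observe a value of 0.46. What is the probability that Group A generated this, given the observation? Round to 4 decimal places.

0.0479

Apply Bayes' rule: the posterior for each component is proportional to its prior times its likelihood at x.
Component likelihoods at x = 0.46:
  f_A = 0.238465
  f_B = 0.650944
  f_C = 0.7459
  f_D = 0.782404
Weight by the priors:
  w_A·f_A = 0.14 × 0.238465 = 0.0333851
  w_B·f_B = 0.05 × 0.650944 = 0.0325472
  w_C·f_C = 0.07 × 0.7459 = 0.052213
  w_D·f_D = 0.74 × 0.782404 = 0.578979
Evidence: 0.0333851 + 0.0325472 + 0.052213 + 0.578979 = 0.697124
So the posterior for Group A is 0.0333851 / 0.697124 ≈ 0.0479.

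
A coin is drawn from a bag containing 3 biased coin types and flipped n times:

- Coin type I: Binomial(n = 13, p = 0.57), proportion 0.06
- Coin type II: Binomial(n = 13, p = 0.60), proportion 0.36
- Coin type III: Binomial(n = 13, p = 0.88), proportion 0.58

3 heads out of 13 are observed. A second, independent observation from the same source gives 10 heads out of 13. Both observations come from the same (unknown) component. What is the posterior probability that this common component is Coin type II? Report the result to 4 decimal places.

0.8203

The responsibility of component k is π_k f_k(x) divided by Σ_j π_j f_j(x).
Since both observations come from the same component, the likelihood for component k is f_k(x₁)·f_k(x₂).
  f_I = [C(13,3)·0.57^3·0.43^10 = 286·0.185193·0.000216115 = 0.0114466] × [0.0823228] = 0.000942313
  f_II = [C(13,3)·0.60^3·0.40^10 = 286·0.216·0.000104858 = 0.00647768] × [0.110677] = 0.000716932
  f_III = [C(13,3)·0.88^3·0.12^10 = 286·0.681472·6.19174e-10 = 1.20678e-07] × [0.137637] = 1.66097e-08
Prior × likelihood for each component:
  π_I·f_I = 0.06 × 0.000942313 = 5.65388e-05
  π_II·f_II = 0.36 × 0.000716932 = 0.000258096
  π_III·f_III = 0.58 × 1.66097e-08 = 9.63365e-09
Denominator: 5.65388e-05 + 0.000258096 + 9.63365e-09 = 0.000314644
So the posterior for Coin type II is 0.000258096 / 0.000314644 ≈ 0.8203.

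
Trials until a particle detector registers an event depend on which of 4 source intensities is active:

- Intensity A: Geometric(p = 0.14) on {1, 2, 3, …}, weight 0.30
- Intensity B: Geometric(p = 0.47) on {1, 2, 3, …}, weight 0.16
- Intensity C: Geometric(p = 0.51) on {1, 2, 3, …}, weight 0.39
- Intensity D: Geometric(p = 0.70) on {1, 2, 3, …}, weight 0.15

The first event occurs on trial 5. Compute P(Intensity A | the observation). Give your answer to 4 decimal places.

The responsibility of component k is π_k f_k(x) divided by Σ_j π_j f_j(x).
Component likelihoods at x = 5:
  p_A = 0.14·(1−0.14)^4 = 0.14·0.547008 = 0.0765811
  p_B = 0.47·(1−0.47)^4 = 0.47·0.0789048 = 0.0370853
  p_C = 0.51·(1−0.51)^4 = 0.51·0.057648 = 0.0294005
  p_D = 0.70·(1−0.70)^4 = 0.70·0.0081 = 0.00567
Unnormalised posteriors:
  π_A·p_A = 0.30 × 0.0765811 = 0.0229743
  π_B·p_B = 0.16 × 0.0370853 = 0.00593364
  π_C·p_C = 0.39 × 0.0294005 = 0.0114662
  π_D·p_D = 0.15 × 0.00567 = 0.0008505
Evidence: 0.0229743 + 0.00593364 + 0.0114662 + 0.0008505 = 0.0412247
P(Intensity A | the observation) ≈ 0.5573

0.5573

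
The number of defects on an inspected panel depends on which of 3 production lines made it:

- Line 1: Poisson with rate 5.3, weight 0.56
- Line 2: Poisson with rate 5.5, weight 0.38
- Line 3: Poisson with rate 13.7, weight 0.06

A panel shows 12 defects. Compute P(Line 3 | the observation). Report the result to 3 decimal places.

0.535

The responsibility of component k is π_k f_k(x) divided by Σ_j π_j f_j(x).
Evaluate each component's likelihood at the observed value:
  L_1 = e^(−5.3)·5.3^12/12! = 0.00511933
  L_2 = e^(−5.5)·5.5^12/12! = 0.00653726
  L_3 = e^(−13.7)·13.7^12/12! = 0.102441
Multiply by the mixture weights:
  π_1·L_1 = 0.56 × 0.00511933 = 0.00286682
  π_2·L_2 = 0.38 × 0.00653726 = 0.00248416
  π_3·L_3 = 0.06 × 0.102441 = 0.00614648
Sum: 0.00286682 + 0.00248416 + 0.00614648 = 0.0114975
Responsibility of Line 3: 0.00614648 / 0.0114975 ≈ 0.535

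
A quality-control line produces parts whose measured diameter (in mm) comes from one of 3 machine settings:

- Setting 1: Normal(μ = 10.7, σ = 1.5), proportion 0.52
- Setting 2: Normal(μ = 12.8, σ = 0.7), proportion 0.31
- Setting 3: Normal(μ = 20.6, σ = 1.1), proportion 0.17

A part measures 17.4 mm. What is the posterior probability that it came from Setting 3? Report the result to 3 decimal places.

P(component k | x) = π_k·f_k(x) / marginal(x), where marginal(x) = Σ_j π_j·f_j(x).
Component likelihoods at x = 17.4 mm:
  p_1 = 1.23734e-05
  p_2 = 2.39109e-10
  p_3 = 0.00527038
Weight by the priors:
  π_1·p_1 = 0.52 × 1.23734e-05 = 6.43418e-06
  π_2·p_2 = 0.31 × 2.39109e-10 = 7.41239e-11
  π_3·p_3 = 0.17 × 0.00527038 = 0.000895964
Evidence: 6.43418e-06 + 7.41239e-11 + 0.000895964 = 0.000902398
So the posterior for Setting 3 is 0.000895964 / 0.000902398 ≈ 0.993.

0.993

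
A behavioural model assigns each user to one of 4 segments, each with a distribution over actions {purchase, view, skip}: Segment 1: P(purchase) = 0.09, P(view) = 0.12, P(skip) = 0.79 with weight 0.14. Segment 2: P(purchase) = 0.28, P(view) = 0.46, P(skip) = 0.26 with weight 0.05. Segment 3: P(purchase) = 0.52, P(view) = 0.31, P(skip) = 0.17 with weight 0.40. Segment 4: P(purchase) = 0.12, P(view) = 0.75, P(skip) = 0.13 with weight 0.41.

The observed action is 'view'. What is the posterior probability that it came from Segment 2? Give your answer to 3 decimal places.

Apply Bayes' rule: the posterior for each component is proportional to its prior times its likelihood at x.
Categorical probabilities:
  L_1 = P(view | comp) = 0.12
  L_2 = P(view | comp) = 0.46
  L_3 = P(view | comp) = 0.31
  L_4 = P(view | comp) = 0.75
Prior × likelihood for each component:
  P(Z=1)·L_1 = 0.14 × 0.12 = 0.0168
  P(Z=2)·L_2 = 0.05 × 0.46 = 0.023
  P(Z=3)·L_3 = 0.40 × 0.31 = 0.124
  P(Z=4)·L_4 = 0.41 × 0.75 = 0.3075
Evidence: 0.0168 + 0.023 + 0.124 + 0.3075 = 0.4713
So the posterior for Segment 2 is 0.023 / 0.4713 ≈ 0.049.

0.049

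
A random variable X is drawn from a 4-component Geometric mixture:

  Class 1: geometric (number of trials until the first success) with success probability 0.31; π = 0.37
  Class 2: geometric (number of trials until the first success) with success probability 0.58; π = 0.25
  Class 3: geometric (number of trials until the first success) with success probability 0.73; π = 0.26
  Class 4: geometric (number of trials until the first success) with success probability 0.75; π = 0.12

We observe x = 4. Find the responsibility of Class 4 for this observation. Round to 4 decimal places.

0.0263

By Bayes' theorem, P(k | x) = π_k f_k(x) / Σ_j π_j f_j(x).
Component likelihoods at x = 4:
  p_1 = 0.101838
  p_2 = 0.042971
  p_3 = 0.0143686
  p_4 = 0.0117188
Weight by the priors:
  π_1·p_1 = 0.37 × 0.101838 = 0.03768
  π_2·p_2 = 0.25 × 0.042971 = 0.0107428
  π_3·p_3 = 0.26 × 0.0143686 = 0.00373583
  π_4·p_4 = 0.12 × 0.0117188 = 0.00140625
Evidence: 0.03768 + 0.0107428 + 0.00373583 + 0.00140625 = 0.0535648
So the posterior for Class 4 is 0.00140625 / 0.0535648 ≈ 0.0263.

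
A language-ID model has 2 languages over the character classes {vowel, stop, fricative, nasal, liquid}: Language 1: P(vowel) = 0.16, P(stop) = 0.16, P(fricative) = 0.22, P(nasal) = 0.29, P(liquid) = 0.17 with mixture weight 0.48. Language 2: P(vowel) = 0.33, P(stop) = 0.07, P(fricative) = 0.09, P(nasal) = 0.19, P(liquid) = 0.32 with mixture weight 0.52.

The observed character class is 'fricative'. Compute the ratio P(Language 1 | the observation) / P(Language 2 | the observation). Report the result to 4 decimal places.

2.2564

Since P(k|x) ∝ w_k f_k(x), the posterior odds are w_i f_i(x) / (w_j f_j(x)).
Categorical probabilities:
  p_1 = P(fricative | comp) = 0.22
  p_2 = P(fricative | comp) = 0.09
0.1056 / 0.0468 ≈ 2.2564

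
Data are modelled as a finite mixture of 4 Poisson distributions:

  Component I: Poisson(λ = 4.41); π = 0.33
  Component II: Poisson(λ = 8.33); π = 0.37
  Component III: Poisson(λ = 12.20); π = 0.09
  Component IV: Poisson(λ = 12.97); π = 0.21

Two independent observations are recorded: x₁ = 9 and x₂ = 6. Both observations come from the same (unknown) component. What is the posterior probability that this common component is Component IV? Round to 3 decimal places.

Apply Bayes' rule: the posterior for each component is proportional to its prior times its likelihood at x.
Since both observations come from the same component, the likelihood for component k is f_k(x₁)·f_k(x₂).
  p_I = [0.0211322] × [0.124182] = 0.00262425
  p_II = [0.128342] × [0.111909] = 0.0143626
  p_III = [0.0830009] × [0.0230374] = 0.00191213
  p_IV = [0.0666649] × [0.0153995] = 0.00102661
Weight by the priors:
  P(Z=I)·p_I = 0.33 × 0.00262425 = 0.000866004
  P(Z=II)·p_II = 0.37 × 0.0143626 = 0.00531417
  P(Z=III)·p_III = 0.09 × 0.00191213 = 0.000172091
  P(Z=IV)·p_IV = 0.21 × 0.00102661 = 0.000215588
Sum: 0.000866004 + 0.00531417 + 0.000172091 + 0.000215588 = 0.00656785
P(Component IV | data) = 0.000215588 / 0.00656785 ≈ 0.033

0.033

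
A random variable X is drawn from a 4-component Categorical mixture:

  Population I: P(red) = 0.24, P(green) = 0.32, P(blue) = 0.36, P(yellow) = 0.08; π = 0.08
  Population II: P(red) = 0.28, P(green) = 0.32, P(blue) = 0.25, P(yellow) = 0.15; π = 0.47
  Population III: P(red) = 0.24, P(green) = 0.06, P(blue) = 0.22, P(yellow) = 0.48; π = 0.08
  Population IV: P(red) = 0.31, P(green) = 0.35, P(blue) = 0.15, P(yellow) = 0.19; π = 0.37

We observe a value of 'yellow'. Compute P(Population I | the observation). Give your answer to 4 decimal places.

0.0345

The responsibility of component k is π_k f_k(x) divided by Σ_j π_j f_j(x).
Evaluate each component's likelihood at the observed value:
  f_I = P(yellow | comp) = 0.08
  f_II = P(yellow | comp) = 0.15
  f_III = P(yellow | comp) = 0.48
  f_IV = P(yellow | comp) = 0.19
Multiply by the mixture weights:
  π_I·f_I = 0.08 × 0.08 = 0.0064
  π_II·f_II = 0.47 × 0.15 = 0.0705
  π_III·f_III = 0.08 × 0.48 = 0.0384
  π_IV·f_IV = 0.37 × 0.19 = 0.0703
Marginal: 0.0064 + 0.0705 + 0.0384 + 0.0703 = 0.1856
So the posterior for Population I is 0.0064 / 0.1856 ≈ 0.0345.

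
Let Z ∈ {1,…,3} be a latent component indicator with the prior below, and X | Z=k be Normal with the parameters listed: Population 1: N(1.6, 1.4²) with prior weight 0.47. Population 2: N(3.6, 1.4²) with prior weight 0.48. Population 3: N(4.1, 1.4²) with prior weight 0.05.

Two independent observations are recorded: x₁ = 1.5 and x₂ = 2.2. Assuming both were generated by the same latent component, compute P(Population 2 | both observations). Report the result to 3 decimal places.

The responsibility of component k is π_k f_k(x) divided by Σ_j π_j f_j(x).
Since both observations come from the same component, the likelihood for component k is f_k(x₁)·f_k(x₂).
  f_1 = [(1/(1.4·√(2π)))·exp(−(1.5−1.6)²/(2·1.4²)) = 0.284959·exp(-0.00255) = 0.284233] × [0.259955] = 0.0738877
  f_2 = [(1/(1.4·√(2π)))·exp(−(1.5−3.6)²/(2·1.4²)) = 0.284959·exp(-1.12500) = 0.0925126] × [0.172836] = 0.0159895
  f_3 = [(1/(1.4·√(2π)))·exp(−(1.5−4.1)²/(2·1.4²)) = 0.284959·exp(-1.72449) = 0.0507979] × [0.113457] = 0.00576339
Multiply by the mixture weights:
  π_1·f_1 = 0.47 × 0.0738877 = 0.0347272
  π_2·f_2 = 0.48 × 0.0159895 = 0.00767497
  π_3·f_3 = 0.05 × 0.00576339 = 0.000288169
Denominator: 0.0347272 + 0.00767497 + 0.000288169 = 0.0426903
P(Population 2 | x) = 0.00767497 / 0.0426903 ≈ 0.180

0.180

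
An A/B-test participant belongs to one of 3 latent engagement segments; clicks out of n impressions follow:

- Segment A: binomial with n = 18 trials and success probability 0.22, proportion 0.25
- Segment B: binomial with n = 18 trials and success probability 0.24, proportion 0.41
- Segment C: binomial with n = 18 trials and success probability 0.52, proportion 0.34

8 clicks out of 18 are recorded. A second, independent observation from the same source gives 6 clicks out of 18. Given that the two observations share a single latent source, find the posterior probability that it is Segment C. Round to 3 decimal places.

0.562

Apply Bayes' rule: the posterior for each component is proportional to its prior times its likelihood at x.
Since both observations come from the same component, the likelihood for component k is f_k(x₁)·f_k(x₂).
  f_A = [C(18,8)·0.22^8·0.78^10 = 43758·5.48759e-06·0.0833578 = 0.0200164] × [0.106744] = 0.00213662
  f_B = [C(18,8)·0.24^8·0.76^10 = 43758·1.10075e-05·0.0642889 = 0.0309659] × [0.131735] = 0.0040793
  f_C = [C(18,8)·0.52^8·0.48^10 = 43758·0.00534597·0.000649251 = 0.151879] × [0.0549018] = 0.00833841
Unnormalised posteriors:
  π_A·f_A = 0.25 × 0.00213662 = 0.000534156
  π_B·f_B = 0.41 × 0.0040793 = 0.00167251
  π_C·f_C = 0.34 × 0.00833841 = 0.00283506
Sum: 0.000534156 + 0.00167251 + 0.00283506 = 0.00504173
P(Segment C | x₁, x₂) = 0.00283506 / 0.00504173 ≈ 0.562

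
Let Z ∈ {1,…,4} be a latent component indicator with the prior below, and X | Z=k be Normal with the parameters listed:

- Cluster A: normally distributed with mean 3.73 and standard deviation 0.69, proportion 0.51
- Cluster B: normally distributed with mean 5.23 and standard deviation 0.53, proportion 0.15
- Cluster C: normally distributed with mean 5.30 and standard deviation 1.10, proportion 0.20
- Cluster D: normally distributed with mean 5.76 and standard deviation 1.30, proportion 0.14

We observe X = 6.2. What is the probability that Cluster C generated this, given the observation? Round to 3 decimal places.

Apply Bayes' rule: the posterior for each component is proportional to its prior times its likelihood at x.
Evaluate each component's likelihood at the observed value:
  L_A = (1/(0.69·√(2π)))·exp(−(6.2−3.73)²/(2·0.69²)) = 0.578177·exp(-6.40716) = 0.000953818
  L_B = (1/(0.53·√(2π)))·exp(−(6.2−5.23)²/(2·0.53²)) = 0.752721·exp(-1.67480) = 0.14102
  L_C = (1/(1.10·√(2π)))·exp(−(6.2−5.30)²/(2·1.10²)) = 0.362675·exp(-0.33471) = 0.25951
  L_D = (1/(1.30·√(2π)))·exp(−(6.2−5.76)²/(2·1.30²)) = 0.306879·exp(-0.05728) = 0.289795
Unnormalised posteriors:
  π_A·L_A = 0.51 × 0.000953818 = 0.000486447
  π_B·L_B = 0.15 × 0.14102 = 0.021153
  π_C·L_C = 0.20 × 0.25951 = 0.051902
  π_D·L_D = 0.14 × 0.289795 = 0.0405713
Marginal: 0.000486447 + 0.021153 + 0.051902 + 0.0405713 = 0.114113
Responsibility of Cluster C: 0.051902 / 0.114113 ≈ 0.455

0.455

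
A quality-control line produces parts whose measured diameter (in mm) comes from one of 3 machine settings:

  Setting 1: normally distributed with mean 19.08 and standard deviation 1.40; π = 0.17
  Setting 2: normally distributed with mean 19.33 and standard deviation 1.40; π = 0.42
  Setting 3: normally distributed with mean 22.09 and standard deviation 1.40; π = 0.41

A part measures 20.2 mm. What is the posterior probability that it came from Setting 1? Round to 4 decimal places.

0.1945

Posterior ∝ prior × likelihood, so P(k | x) ∝ P(Z=k) f_k(x); normalise over all components.
Component likelihoods at x = 20.2 mm:
  f_1 = (1/(1.40·√(2π)))·exp(−(20.2−19.08)²/(2·1.40²)) = 0.284959·exp(-0.32000) = 0.206923
  f_2 = (1/(1.40·√(2π)))·exp(−(20.2−19.33)²/(2·1.40²)) = 0.284959·exp(-0.19309) = 0.234923
  f_3 = (1/(1.40·√(2π)))·exp(−(20.2−22.09)²/(2·1.40²)) = 0.284959·exp(-0.91125) = 0.11456
Multiply by the mixture weights:
  P(Z=1)·f_1 = 0.17 × 0.206923 = 0.0351768
  P(Z=2)·f_2 = 0.42 × 0.234923 = 0.0986677
  P(Z=3)·f_3 = 0.41 × 0.11456 = 0.0469694
Sum: 0.0351768 + 0.0986677 + 0.0469694 = 0.180814
So the posterior for Setting 1 is 0.0351768 / 0.180814 ≈ 0.1945.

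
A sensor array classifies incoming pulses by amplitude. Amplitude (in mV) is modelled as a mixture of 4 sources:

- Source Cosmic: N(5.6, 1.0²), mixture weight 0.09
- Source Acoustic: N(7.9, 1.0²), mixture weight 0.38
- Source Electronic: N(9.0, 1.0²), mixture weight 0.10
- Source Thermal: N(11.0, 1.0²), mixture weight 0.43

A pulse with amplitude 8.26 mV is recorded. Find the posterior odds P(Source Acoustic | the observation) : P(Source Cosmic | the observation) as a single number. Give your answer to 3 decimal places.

136.096

Posterior odds = (w_i f_i(x)) / (w_j f_j(x)); the normalising sum cancels.
Normal densities:
  p_Cosmic = (1/(1.0·√(2π)))·exp(−(8.26−5.6)²/(2·1.0²)) = 0.398942·exp(-3.53780) = 0.0116001
  p_Acoustic = (1/(1.0·√(2π)))·exp(−(8.26−7.9)²/(2·1.0²)) = 0.398942·exp(-0.06480) = 0.373911
  p_Electronic = (1/(1.0·√(2π)))·exp(−(8.26−9.0)²/(2·1.0²)) = 0.398942·exp(-0.27380) = 0.303389
  p_Thermal = (1/(1.0·√(2π)))·exp(−(8.26−11.0)²/(2·1.0²)) = 0.398942·exp(-3.75380) = 0.00934664
Odds = (0.38/0.09) × (0.373911/0.0116001) = 4.22222 × 32.2333 ≈ 136.096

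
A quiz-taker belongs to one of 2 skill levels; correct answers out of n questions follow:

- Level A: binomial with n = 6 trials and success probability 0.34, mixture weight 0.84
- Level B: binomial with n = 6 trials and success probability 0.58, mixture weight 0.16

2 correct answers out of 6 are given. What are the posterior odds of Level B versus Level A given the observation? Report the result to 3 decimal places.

0.091

Only the two components matter; the odds are (P(Z=i) f_i(x)) / (P(Z=j) f_j(x)).
Component likelihoods at x = 2 correct answers out of 6:
  f_A = C(6,2)·0.34^2·0.66^4 = 15·0.1156·0.189747 = 0.329022
  f_B = C(6,2)·0.58^2·0.42^4 = 15·0.3364·0.031117 = 0.157016
Odds = (0.16/0.84) × (0.157016/0.329022) = 0.190476 × 0.477221 ≈ 0.091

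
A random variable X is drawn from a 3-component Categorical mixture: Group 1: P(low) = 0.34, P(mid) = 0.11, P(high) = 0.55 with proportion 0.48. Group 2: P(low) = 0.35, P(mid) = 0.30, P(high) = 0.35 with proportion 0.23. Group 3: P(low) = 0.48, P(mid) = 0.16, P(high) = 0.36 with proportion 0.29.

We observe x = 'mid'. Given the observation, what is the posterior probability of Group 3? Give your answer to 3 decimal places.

0.276

Posterior ∝ prior × likelihood, so P(k | x) ∝ π_k f_k(x); normalise over all components.
Evaluate each component's likelihood at the observed value:
  f_1 = 0.11
  f_2 = 0.3
  f_3 = 0.16
Unnormalised posteriors:
  π_1·f_1 = 0.48 × 0.11 = 0.0528
  π_2·f_2 = 0.23 × 0.3 = 0.069
  π_3·f_3 = 0.29 × 0.16 = 0.0464
Denominator: 0.0528 + 0.069 + 0.0464 = 0.1682
P(Group 3 | the observation) = 0.0464 / 0.1682 ≈ 0.276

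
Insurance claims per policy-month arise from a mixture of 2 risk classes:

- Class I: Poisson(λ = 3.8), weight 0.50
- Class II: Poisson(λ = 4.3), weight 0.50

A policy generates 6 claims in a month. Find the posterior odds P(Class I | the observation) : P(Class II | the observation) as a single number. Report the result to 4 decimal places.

Posterior odds = (π_i f_i(x)) / (π_j f_j(x)); the normalising sum cancels.
Evaluate each component's likelihood at the observed value:
  L_I = e^(−3.8)·3.8^6/6! = 0.0935513
  L_II = e^(−4.3)·4.3^6/6! = 0.119127
Posterior odds = (π_I·L_I) / (π_II·L_II) = (0.50·0.0935513) / (0.50·0.119127) = 0.0467757 / 0.0595637 ≈ 0.7853

0.7853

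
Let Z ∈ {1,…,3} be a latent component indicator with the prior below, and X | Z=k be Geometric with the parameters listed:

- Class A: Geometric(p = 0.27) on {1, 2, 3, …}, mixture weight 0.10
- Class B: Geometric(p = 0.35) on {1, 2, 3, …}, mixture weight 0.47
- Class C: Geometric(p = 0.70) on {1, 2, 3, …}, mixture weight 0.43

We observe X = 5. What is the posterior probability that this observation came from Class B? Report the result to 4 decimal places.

0.7440

By Bayes' theorem, P(k | x) = P(Z=k) f_k(x) / Σ_j P(Z=j) f_j(x).
Evaluate each component's likelihood at the observed value:
  f_A = 0.0766753
  f_B = 0.0624772
  f_C = 0.00567
Unnormalised posteriors:
  P(Z=A)·f_A = 0.10 × 0.0766753 = 0.00766753
  P(Z=B)·f_B = 0.47 × 0.0624772 = 0.0293643
  P(Z=C)·f_C = 0.43 × 0.00567 = 0.0024381
Normaliser: 0.00766753 + 0.0293643 + 0.0024381 = 0.0394699
P(Class B | 5) = 0.0293643 / 0.0394699 ≈ 0.7440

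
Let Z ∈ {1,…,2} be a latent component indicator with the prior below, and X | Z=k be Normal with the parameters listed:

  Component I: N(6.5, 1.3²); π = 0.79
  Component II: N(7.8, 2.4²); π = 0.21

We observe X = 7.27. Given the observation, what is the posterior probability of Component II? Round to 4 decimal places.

Posterior ∝ prior × likelihood, so P(k | x) ∝ π_k f_k(x); normalise over all components.
Component likelihoods at x = 7.27:
  L_I = (1/(1.3·√(2π)))·exp(−(7.27−6.5)²/(2·1.3²)) = 0.306879·exp(-0.17541) = 0.257505
  L_II = (1/(2.4·√(2π)))·exp(−(7.27−7.8)²/(2·2.4²)) = 0.166226·exp(-0.02438) = 0.162222
Weight by the priors:
  π_I·L_I = 0.79 × 0.257505 = 0.203429
  π_II·L_II = 0.21 × 0.162222 = 0.0340666
Evidence: 0.203429 + 0.0340666 = 0.237495
So the posterior for Component II is 0.0340666 / 0.237495 ≈ 0.1434.

0.1434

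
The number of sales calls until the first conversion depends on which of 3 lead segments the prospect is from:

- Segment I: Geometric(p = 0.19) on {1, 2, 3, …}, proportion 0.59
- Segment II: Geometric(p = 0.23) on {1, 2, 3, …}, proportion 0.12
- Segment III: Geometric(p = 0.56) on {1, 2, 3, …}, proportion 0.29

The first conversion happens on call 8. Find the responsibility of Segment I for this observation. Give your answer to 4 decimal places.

0.8383

Apply Bayes' rule: the posterior for each component is proportional to its prior times its likelihood at x.
Evaluate each component's likelihood at the observed value:
  L_I = 0.0434659
  L_II = 0.0369116
  L_III = 0.00178796
Prior × likelihood for each component:
  π_I·L_I = 0.59 × 0.0434659 = 0.0256449
  π_II·L_II = 0.12 × 0.0369116 = 0.00442939
  π_III·L_III = 0.29 × 0.00178796 = 0.000518507
Evidence: 0.0256449 + 0.00442939 + 0.000518507 = 0.0305928
P(Segment I | x) = 0.0256449 / 0.0305928 ≈ 0.8383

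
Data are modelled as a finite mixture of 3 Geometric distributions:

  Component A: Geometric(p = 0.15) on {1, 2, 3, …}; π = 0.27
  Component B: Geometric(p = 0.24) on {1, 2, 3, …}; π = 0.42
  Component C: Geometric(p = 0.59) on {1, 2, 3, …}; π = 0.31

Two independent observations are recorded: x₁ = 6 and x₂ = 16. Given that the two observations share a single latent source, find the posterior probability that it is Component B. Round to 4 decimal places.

By Bayes' theorem, P(k | x) = P(Z=k) f_k(x) / Σ_j P(Z=j) f_j(x).
Since both observations come from the same component, the likelihood for component k is f_k(x₁)·f_k(x₂).
  f_A = [0.15·(1−0.15)^5 = 0.15·0.443705 = 0.0665558] × [0.0131031] = 0.000872089
  f_B = [0.24·(1−0.24)^5 = 0.24·0.253553 = 0.0608526] × [0.00391215] = 0.000238064
  f_C = [0.59·(1−0.59)^5 = 0.59·0.0115856 = 0.00683552] × [9.17508e-07] = 6.27164e-09
Unnormalised posteriors:
  P(Z=A)·f_A = 0.27 × 0.000872089 = 0.000235464
  P(Z=B)·f_B = 0.42 × 0.000238064 = 9.9987e-05
  P(Z=C)·f_C = 0.31 × 6.27164e-09 = 1.94421e-09
Normaliser: 0.000235464 + 9.9987e-05 + 1.94421e-09 = 0.000335453
Responsibility of Component B: 9.9987e-05 / 0.000335453 ≈ 0.2981

0.2981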